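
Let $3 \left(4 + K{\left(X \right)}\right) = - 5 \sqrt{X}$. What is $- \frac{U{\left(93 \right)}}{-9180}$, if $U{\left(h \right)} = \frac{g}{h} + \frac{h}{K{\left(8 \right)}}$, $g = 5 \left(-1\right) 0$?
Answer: $\frac{31}{4760} - \frac{31 \sqrt{2}}{5712} \approx -0.0011626$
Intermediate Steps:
$K{\left(X \right)} = -4 - \frac{5 \sqrt{X}}{3}$ ($K{\left(X \right)} = -4 + \frac{\left(-5\right) \sqrt{X}}{3} = -4 - \frac{5 \sqrt{X}}{3}$)
$g = 0$ ($g = \left(-5\right) 0 = 0$)
$U{\left(h \right)} = \frac{h}{-4 - \frac{10 \sqrt{2}}{3}}$ ($U{\left(h \right)} = \frac{0}{h} + \frac{h}{-4 - \frac{5 \sqrt{8}}{3}} = 0 + \frac{h}{-4 - \frac{5 \cdot 2 \sqrt{2}}{3}} = 0 + \frac{h}{-4 - \frac{10 \sqrt{2}}{3}} = \frac{h}{-4 - \frac{10 \sqrt{2}}{3}}$)
$- \frac{U{\left(93 \right)}}{-9180} = - \frac{\frac{9}{14} \cdot 93 - \frac{1395 \sqrt{2}}{28}}{-9180} = - \frac{\left(\frac{837}{14} - \frac{1395 \sqrt{2}}{28}\right) \left(-1\right)}{9180} = - (- \frac{31}{4760} + \frac{31 \sqrt{2}}{5712}) = \frac{31}{4760} - \frac{31 \sqrt{2}}{5712}$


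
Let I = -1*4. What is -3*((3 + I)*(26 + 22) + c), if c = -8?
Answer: 168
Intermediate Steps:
I = -4
-3*((3 + I)*(26 + 22) + c) = -3*((3 - 4)*(26 + 22) - 8) = -3*(-1*48 - 8) = -3*(-48 - 8) = -3*(-56) = 168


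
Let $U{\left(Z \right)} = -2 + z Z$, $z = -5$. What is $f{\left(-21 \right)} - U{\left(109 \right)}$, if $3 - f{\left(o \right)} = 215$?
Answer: $335$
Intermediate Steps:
$f{\left(o \right)} = -212$ ($f{\left(o \right)} = 3 - 215 = -212$)
$U{\left(Z \right)} = -2 - 5 Z$
$f{\left(-21 \right)} - U{\left(109 \right)} = -212 - \left(-2 - 545\right) = -212 - -547 = -212 + 547 = 335$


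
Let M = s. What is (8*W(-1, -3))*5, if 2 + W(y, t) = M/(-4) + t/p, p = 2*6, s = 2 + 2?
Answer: -130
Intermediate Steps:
s = 4
M = 4
p = 12
W(y, t) = -3 + t/12 (W(y, t) = -2 + (4/(-4) + t/12) = -2 + (4*(-1/4) + t*(1/12)) = -2 + (-1 + t/12) = -3 + t/12)
(8*W(-1, -3))*5 = (8*(-3 + (1/12)*(-3)))*5 = (8*(-3 - 1/4))*5 = (8*(-13/4))*5 = -26*5 = -130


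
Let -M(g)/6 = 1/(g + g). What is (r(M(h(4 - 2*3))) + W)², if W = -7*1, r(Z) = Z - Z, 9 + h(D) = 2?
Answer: 49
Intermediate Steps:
h(D) = -7 (h(D) = -9 + 2 = -7)
M(g) = -3/g (M(g) = -6/(g + g) = -6*1/(2*g) = -3/g)
r(Z) = 0
W = -7
(r(M(h(4 - 2*3))) + W)² = (0 - 7)² = (-7)² = 49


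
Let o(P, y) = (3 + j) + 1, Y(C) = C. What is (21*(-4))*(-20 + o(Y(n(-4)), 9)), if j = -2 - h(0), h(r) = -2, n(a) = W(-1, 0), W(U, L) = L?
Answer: 1344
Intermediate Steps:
n(a) = 0
j = 0 (j = -2 - 1*(-2) = -2 + 2 = 0)
o(P, y) = 4 (o(P, y) = (3 + 0) + 1 = 3 + 1 = 4)
(21*(-4))*(-20 + o(Y(n(-4)), 9)) = (21*(-4))*(-20 + 4) = -84*(-16) = 1344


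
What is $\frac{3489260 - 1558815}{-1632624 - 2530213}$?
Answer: $- \frac{1930445}{4162837} \approx -0.46373$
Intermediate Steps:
$\frac{3489260 - 1558815}{-1632624 - 2530213} = \frac{1930445}{-1632624 - 2530213} = \frac{1930445}{-4162837} = 1930445 \left(- \frac{1}{4162837}\right) = - \frac{1930445}{4162837}$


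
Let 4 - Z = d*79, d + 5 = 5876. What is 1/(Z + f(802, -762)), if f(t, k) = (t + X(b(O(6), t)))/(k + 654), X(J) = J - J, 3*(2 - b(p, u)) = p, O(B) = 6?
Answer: -54/25045871 ≈ -2.1560e-6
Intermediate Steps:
d = 5871 (d = -5 + 5876 = 5871)
b(p, u) = 2 - p/3
X(J) = 0
f(t, k) = t/(654 + k) (f(t, k) = (t + 0)/(k + 654) = t/(654 + k))
Z = -463805 (Z = 4 - 5871*79 = 4 - 1*463809 = 4 - 463809 = -463805)
1/(Z + f(802, -762)) = 1/(-463805 + 802/(654 - 762)) = 1/(-463805 + 802/(-108)) = 1/(-463805 + 802*(-1/108)) = 1/(-463805 - 401/54) = 1/(-25045871/54) = -54/25045871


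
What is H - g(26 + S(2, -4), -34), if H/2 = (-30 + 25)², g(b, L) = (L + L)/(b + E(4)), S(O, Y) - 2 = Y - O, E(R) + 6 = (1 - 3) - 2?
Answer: 167/3 ≈ 55.667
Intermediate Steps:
E(R) = -10 (E(R) = -6 + ((1 - 3) - 2) = -6 + (-2 - 2) = -6 - 4 = -10)
S(O, Y) = 2 + Y - O (S(O, Y) = 2 + (Y - O) = 2 + Y - O)
g(b, L) = 2*L/(-10 + b) (g(b, L) = (L + L)/(b - 10) = (2*L)/(-10 + b) = 2*L/(-10 + b))
H = 50 (H = 2*(-30 + 25)² = 2*(-5)² = 2*25 = 50)
H - g(26 + S(2, -4), -34) = 50 - 2*(-34)/(-10 + (26 + (2 - 4 - 1*2))) = 50 - 2*(-34)/(-10 + (26 + (2 - 4 - 2))) = 50 - 2*(-34)/(-10 + (26 - 4)) = 50 - 2*(-34)/(-10 + 22) = 50 - 2*(-34)/12 = 50 - 1*(-17/3) = 50 + 17/3 = 167/3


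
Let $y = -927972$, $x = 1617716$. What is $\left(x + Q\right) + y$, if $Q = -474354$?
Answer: $215390$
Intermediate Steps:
$\left(x + Q\right) + y = \left(1617716 - 474354\right) - 927972 = 1143362 - 927972 = 215390$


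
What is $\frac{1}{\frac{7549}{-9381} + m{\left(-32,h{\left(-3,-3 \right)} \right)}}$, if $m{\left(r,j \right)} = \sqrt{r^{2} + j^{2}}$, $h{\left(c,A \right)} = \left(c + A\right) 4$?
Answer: $\frac{9381}{367691} \approx 0.025513$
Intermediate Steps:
$h{\left(c,A \right)} = 4 A + 4 c$ ($h{\left(c,A \right)} = \left(A + c\right) 4 = 4 A + 4 c$)
$m{\left(r,j \right)} = \sqrt{j^{2} + r^{2}}$
$\frac{1}{\frac{7549}{-9381} + m{\left(-32,h{\left(-3,-3 \right)} \right)}} = \frac{1}{\frac{7549}{-9381} + \sqrt{\left(4 \left(-3\right) + 4 \left(-3\right)\right)^{2} + \left(-32\right)^{2}}} = \frac{1}{7549 \left(- \frac{1}{9381}\right) + \sqrt{\left(-12 - 12\right)^{2} + 1024}} = \frac{1}{- \frac{7549}{9381} + \sqrt{\left(-24\right)^{2} + 1024}} = \frac{1}{- \frac{7549}{9381} + \sqrt{576 + 1024}} = \frac{1}{- \frac{7549}{9381} + \sqrt{1600}} = \frac{1}{- \frac{7549}{9381} + 40} = \frac{1}{\frac{367691}{9381}} = \frac{9381}{367691}$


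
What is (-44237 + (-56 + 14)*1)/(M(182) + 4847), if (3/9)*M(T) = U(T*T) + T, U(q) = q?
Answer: -44279/104765 ≈ -0.42265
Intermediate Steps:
M(T) = 3*T + 3*T**2 (M(T) = 3*(T*T + T) = 3*(T**2 + T) = 3*(T + T**2) = 3*T + 3*T**2)
(-44237 + (-56 + 14)*1)/(M(182) + 4847) = (-44237 + (-56 + 14)*1)/(3*182*(1 + 182) + 4847) = (-44237 - 42*1)/(3*182*183 + 4847) = (-44237 - 42)/(99918 + 4847) = -44279/104765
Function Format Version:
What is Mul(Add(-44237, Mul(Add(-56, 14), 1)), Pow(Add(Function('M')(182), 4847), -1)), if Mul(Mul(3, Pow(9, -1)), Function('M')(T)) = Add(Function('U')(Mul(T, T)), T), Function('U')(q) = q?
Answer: Rational(-44279, 104765) ≈ -0.42265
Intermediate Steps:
Function('M')(T) = Add(Mul(3, T), Mul(3, Pow(T, 2))) (Function('M')(T) = Mul(3, Add(Mul(T, T), T)) = Mul(3, Add(Pow(T, 2), T)) = Mul(3, Add(T, Pow(T, 2))) = Add(Mul(3, T), Mul(3, Pow(T, 2))))
Mul(Add(-44237, Mul(Add(-56, 14), 1)), Pow(Add(Function('M')(182), 4847), -1)) = Mul(Add(-44237, Mul(Add(-56, 14), 1)), Pow(Add(Mul(3, 182, Add(1, 182)), 4847), -1)) = Mul(Add(-44237, Mul(-42, 1)), Pow(Add(Mul(3, 182, 183), 4847), -1)) = Mul(Add(-44237, -42), Pow(Add(99918, 4847), -1)) = Mul(-44279, Pow(104765, -1)) = Mul(-44279, Rational(1, 104765)) = Rational(-44279, 104765)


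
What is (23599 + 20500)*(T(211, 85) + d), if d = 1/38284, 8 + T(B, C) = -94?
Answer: -172205139733/38284 ≈ -4.4981e+6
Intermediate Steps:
T(B, C) = -102 (T(B, C) = -8 - 94 = -102)
d = 1/38284 ≈ 2.6121e-5
(23599 + 20500)*(T(211, 85) + d) = (23599 + 20500)*(-102 + 1/38284) = 44099*(-3904967/38284) = -172205139733/38284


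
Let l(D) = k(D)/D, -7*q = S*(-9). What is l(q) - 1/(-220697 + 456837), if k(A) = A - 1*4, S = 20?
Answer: 358931/425052 ≈ 0.84444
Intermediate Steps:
k(A) = -4 + A (k(A) = A - 4 = -4 + A)
q = 180/7 (q = -20*(-9)/7 = -⅐*(-180) = 180/7 ≈ 25.714)
l(D) = (-4 + D)/D
l(q) - 1/(-220697 + 456837) = (-4 + 180/7)/(180/7) - 1/(-220697 + 456837) = (7/180)*(152/7) - 1/236140 = 38/45 - 1*1/236140 = 38/45 - 1/236140 = 358931/425052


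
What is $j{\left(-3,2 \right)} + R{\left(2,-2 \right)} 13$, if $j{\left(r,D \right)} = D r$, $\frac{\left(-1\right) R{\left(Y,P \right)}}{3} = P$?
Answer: $72$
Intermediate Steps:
$R{\left(Y,P \right)} = - 3 P$
$j{\left(-3,2 \right)} + R{\left(2,-2 \right)} 13 = 2 \left(-3\right) + \left(-3\right) \left(-2\right) 13 = -6 + 6 \cdot 13 = -6 + 78 = 72$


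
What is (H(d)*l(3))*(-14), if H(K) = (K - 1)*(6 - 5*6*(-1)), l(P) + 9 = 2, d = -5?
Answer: -21168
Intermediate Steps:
l(P) = -7 (l(P) = -9 + 2 = -7)
H(K) = -36 + 36*K (H(K) = (-1 + K)*(6 - 30*(-1)) = (-1 + K)*(6 + 30) = (-1 + K)*36 = -36 + 36*K)
(H(d)*l(3))*(-14) = ((-36 + 36*(-5))*(-7))*(-14) = ((-36 - 180)*(-7))*(-14) = -216*(-7)*(-14) = 1512*(-14) = -21168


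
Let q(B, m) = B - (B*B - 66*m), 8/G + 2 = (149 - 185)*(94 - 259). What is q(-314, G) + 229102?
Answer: 386540312/2969 ≈ 1.3019e+5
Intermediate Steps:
G = 4/2969 (G = 8/(-2 + (149 - 185)*(94 - 259)) = 8/(-2 - 36*(-165)) = 8/(-2 + 5940) = 8/5938 = 8*(1/5938) = 4/2969 ≈ 0.0013473)
q(B, m) = B - B**2 + 66*m (q(B, m) = B - (B**2 - 66*m) = B + (-B**2 + 66*m) = B - B**2 + 66*m)
q(-314, G) + 229102 = (-314 - 1*(-314)**2 + 66*(4/2969)) + 229102 = (-314 - 1*98596 + 264/2969) + 229102 = (-314 - 98596 + 264/2969) + 229102 = -293663526/2969 + 229102 = 386540312/2969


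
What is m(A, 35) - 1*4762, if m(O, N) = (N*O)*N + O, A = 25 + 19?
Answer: 49182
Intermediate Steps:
A = 44
m(O, N) = O + O*N**2 (m(O, N) = O*N**2 + O = O + O*N**2)
m(A, 35) - 1*4762 = 44*(1 + 35**2) - 1*4762 = 44*(1 + 1225) - 4762 = 44*1226 - 4762 = 53944 - 4762 = 49182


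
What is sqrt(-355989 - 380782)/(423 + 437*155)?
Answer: I*sqrt(736771)/68158 ≈ 0.012594*I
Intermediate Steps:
sqrt(-355989 - 380782)/(423 + 437*155) = sqrt(-736771)/(423 + 67735) = (I*sqrt(736771))/68158 = (I*sqrt(736771))*(1/68158) = I*sqrt(736771)/68158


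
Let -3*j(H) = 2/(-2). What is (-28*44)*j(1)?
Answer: -1232/3 ≈ -410.67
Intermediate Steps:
j(H) = 1/3 (j(H) = -2/(3*(-2)) = -2*(-1)/(3*2) = -1/3*(-1) = 1/3)
(-28*44)*j(1) = -28*44*(1/3) = -1232*1/3 = -1232/3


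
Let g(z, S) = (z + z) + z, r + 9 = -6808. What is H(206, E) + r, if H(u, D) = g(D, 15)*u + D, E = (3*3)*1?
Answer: -1246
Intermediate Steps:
r = -6817 (r = -9 - 6808 = -6817)
g(z, S) = 3*z (g(z, S) = 2*z + z = 3*z)
E = 9 (E = 9*1 = 9)
H(u, D) = D + 3*D*u (H(u, D) = (3*D)*u + D = 3*D*u + D = D + 3*D*u)
H(206, E) + r = 9*(1 + 3*206) - 6817 = 9*(1 + 618) - 6817 = 9*619 - 6817 = 5571 - 6817 = -1246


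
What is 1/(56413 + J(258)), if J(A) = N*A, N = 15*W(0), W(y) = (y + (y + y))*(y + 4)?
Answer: 1/56413 ≈ 1.7726e-5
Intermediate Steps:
W(y) = 3*y*(4 + y) (W(y) = (y + 2*y)*(4 + y) = (3*y)*(4 + y) = 3*y*(4 + y))
N = 0 (N = 15*(3*0*(4 + 0)) = 15*(3*0*4) = 15*0 = 0)
J(A) = 0 (J(A) = 0*A = 0)
1/(56413 + J(258)) = 1/(56413 + 0) = 1/56413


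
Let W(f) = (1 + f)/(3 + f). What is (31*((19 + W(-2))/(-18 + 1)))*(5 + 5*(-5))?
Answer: 11160/17 ≈ 656.47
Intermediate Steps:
W(f) = (1 + f)/(3 + f)
(31*((19 + W(-2))/(-18 + 1)))*(5 + 5*(-5)) = (31*((19 + (1 - 2)/(3 - 2))/(-18 + 1)))*(5 + 5*(-5)) = (31*((19 - 1/1)/(-17)))*(5 - 25) = (31*((19 + 1*(-1))*(-1/17)))*(-20) = (31*((19 - 1)*(-1/17)))*(-20) = (31*(18*(-1/17)))*(-20) = (31*(-18/17))*(-20) = -558/17*(-20) = 11160/17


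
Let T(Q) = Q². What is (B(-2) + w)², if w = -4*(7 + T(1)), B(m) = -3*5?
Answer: 2209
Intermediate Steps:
B(m) = -15
w = -32 (w = -4*(7 + 1²) = -4*(7 + 1) = -4*8 = -32)
(B(-2) + w)² = (-15 - 32)² = (-47)² = 2209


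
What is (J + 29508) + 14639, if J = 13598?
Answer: 57745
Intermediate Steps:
(J + 29508) + 14639 = (13598 + 29508) + 14639 = 43106 + 14639 = 57745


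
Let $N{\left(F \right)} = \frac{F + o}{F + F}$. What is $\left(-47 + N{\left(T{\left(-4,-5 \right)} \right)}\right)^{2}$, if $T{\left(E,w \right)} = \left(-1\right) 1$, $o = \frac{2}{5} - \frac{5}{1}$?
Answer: $\frac{48841}{25} \approx 1953.6$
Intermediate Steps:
$o = - \frac{23}{5}$ ($o = 2 \cdot \frac{1}{5} - 5 = \frac{2}{5} - 5 = - \frac{23}{5} \approx -4.6$)
$T{\left(E,w \right)} = -1$
$N{\left(F \right)} = \frac{- \frac{23}{5} + F}{2 F}$ ($N{\left(F \right)} = \frac{F - \frac{23}{5}}{F + F} = \frac{- \frac{23}{5} + F}{2 F}$)
$\left(-47 + N{\left(T{\left(-4,-5 \right)} \right)}\right)^{2} = \left(-47 + \frac{-23 + 5 \left(-1\right)}{10 \left(-1\right)}\right)^{2} = \left(-47 + \frac{1}{10} \left(-1\right) \left(-23 - 5\right)\right)^{2} = \left(-47 + \frac{1}{10} \left(-1\right) \left(-28\right)\right)^{2} = \left(-47 + \frac{14}{5}\right)^{2} = \left(- \frac{221}{5}\right)^{2} = \frac{48841}{25}$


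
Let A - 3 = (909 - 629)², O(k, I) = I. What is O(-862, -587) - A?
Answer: -78990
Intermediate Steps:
A = 78403 (A = 3 + (909 - 629)² = 3 + 280² = 3 + 78400 = 78403)
O(-862, -587) - A = -587 - 1*78403 = -587 - 78403 = -78990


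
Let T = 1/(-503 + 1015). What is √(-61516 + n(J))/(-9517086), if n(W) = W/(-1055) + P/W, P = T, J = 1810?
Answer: -I*√2297006509320297295/58154725028160 ≈ -2.6061e-5*I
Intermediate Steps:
T = 1/512 ≈ 0.0019531
P = 1/512 ≈ 0.0019531
n(W) = -W/1055 + 1/(512*W) (n(W) = W/(-1055) + 1/(512*W) = W*(-1/1055) + 1/(512*W) = -W/1055 + 1/(512*W))
√(-61516 + n(J))/(-9517086) = √(-61516 + (-1/1055*1810 + (1/512)/1810))/(-9517086) = √(-61516 + (-362/211 + (1/512)*(1/1810)))*(-1/9517086) = √(-61516 + (-362/211 + 1/926720))*(-1/9517086) = √(-61516 - 335472429/195537920)*(-1/9517086) = √(-12029046159149/195537920)*(-1/9517086) = (I*√2297006509320297295/6110560)*(-1/9517086) = -I*√2297006509320297295/58154725028160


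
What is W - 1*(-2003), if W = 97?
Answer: 2100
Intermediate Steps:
W - 1*(-2003) = 97 - 1*(-2003) = 97 + 2003 = 2100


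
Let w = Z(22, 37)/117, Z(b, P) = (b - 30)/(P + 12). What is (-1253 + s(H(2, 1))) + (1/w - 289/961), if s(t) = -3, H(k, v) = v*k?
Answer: -15167853/7688 ≈ -1972.9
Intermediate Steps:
Z(b, P) = (-30 + b)/(12 + P)
H(k, v) = k*v
w = -8/5733 (w = ((-30 + 22)/(12 + 37))/117 = (-8/49)*(1/117) = ((1/49)*(-8))*(1/117) = -8/49*1/117 = -8/5733 ≈ -0.0013954)
(-1253 + s(H(2, 1))) + (1/w - 289/961) = (-1253 - 3) + (1/(-8/5733) - 289/961) = -1256 + (1*(-5733/8) - 289*1/961) = -1256 + (-5733/8 - 289/961) = -1256 - 5511725/7688 = -15167853/7688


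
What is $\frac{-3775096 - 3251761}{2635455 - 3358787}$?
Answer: $\frac{7026857}{723332} \approx 9.7146$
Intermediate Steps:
$\frac{-3775096 - 3251761}{2635455 - 3358787} = - \frac{7026857}{-723332} = \left(-7026857\right) \left(- \frac{1}{723332}\right) = \frac{7026857}{723332}$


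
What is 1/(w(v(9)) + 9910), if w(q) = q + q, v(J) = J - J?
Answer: 1/9910 ≈ 0.00010091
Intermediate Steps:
v(J) = 0
w(q) = 2*q
1/(w(v(9)) + 9910) = 1/(2*0 + 9910) = 1/(0 + 9910) = 1/9910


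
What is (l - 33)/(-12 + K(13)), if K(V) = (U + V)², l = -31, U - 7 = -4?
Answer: -16/61 ≈ -0.26230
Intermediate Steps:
U = 3 (U = 7 - 4 = 3)
K(V) = (3 + V)²
(l - 33)/(-12 + K(13)) = (-31 - 33)/(-12 + (3 + 13)²) = -64/(-12 + 16²) = -64/(-12 + 256) = -64/244 = -64*1/244 = -16/61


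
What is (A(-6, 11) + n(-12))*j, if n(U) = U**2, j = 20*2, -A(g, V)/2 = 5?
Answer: 5360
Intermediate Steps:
A(g, V) = -10 (A(g, V) = -2*5 = -10)
j = 40
(A(-6, 11) + n(-12))*j = (-10 + (-12)**2)*40 = (-10 + 144)*40 = 134*40 = 5360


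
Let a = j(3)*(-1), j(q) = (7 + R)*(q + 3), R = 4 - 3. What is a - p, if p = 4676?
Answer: -4724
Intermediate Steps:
R = 1
j(q) = 24 + 8*q (j(q) = (7 + 1)*(q + 3) = 8*(3 + q) = 24 + 8*q)
a = -48 (a = (24 + 8*3)*(-1) = (24 + 24)*(-1) = 48*(-1) = -48)
a - p = -48 - 1*4676 = -48 - 4676 = -4724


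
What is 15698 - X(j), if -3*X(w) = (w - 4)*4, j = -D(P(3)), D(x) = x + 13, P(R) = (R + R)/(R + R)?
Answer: 15674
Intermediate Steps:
P(R) = 1 (P(R) = (2*R)/((2*R)) = (2*R)*(1/(2*R)) = 1)
D(x) = 13 + x
j = -14 (j = -(13 + 1) = -1*14 = -14)
X(w) = 16/3 - 4*w/3 (X(w) = -(w - 4)*4/3 = -(-4 + w)*4/3 = -(-16 + 4*w)/3 = 16/3 - 4*w/3)
15698 - X(j) = 15698 - (16/3 - 4/3*(-14)) = 15698 - (16/3 + 56/3) = 15698 - 1*24 = 15698 - 24 = 15674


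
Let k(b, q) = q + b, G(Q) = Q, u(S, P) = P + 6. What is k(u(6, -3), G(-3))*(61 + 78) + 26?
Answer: 26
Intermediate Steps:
u(S, P) = 6 + P
k(b, q) = b + q
k(u(6, -3), G(-3))*(61 + 78) + 26 = ((6 - 3) - 3)*(61 + 78) + 26 = (3 - 3)*139 + 26 = 0*139 + 26 = 0 + 26 = 26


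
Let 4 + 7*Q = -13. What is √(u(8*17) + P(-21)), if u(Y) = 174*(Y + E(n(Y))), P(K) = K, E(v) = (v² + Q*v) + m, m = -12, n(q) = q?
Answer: 5*√6237483/7 ≈ 1783.9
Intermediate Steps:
Q = -17/7 (Q = -4/7 + (⅐)*(-13) = -4/7 - 13/7 = -17/7 ≈ -2.4286)
E(v) = -12 + v² - 17*v/7 (E(v) = (v² - 17*v/7) - 12 = -12 + v² - 17*v/7)
u(Y) = -2088 + 174*Y² - 1740*Y/7 (u(Y) = 174*(Y + (-12 + Y² - 17*Y/7)) = 174*(-12 + Y² - 10*Y/7) = -2088 + 174*Y² - 1740*Y/7)
√(u(8*17) + P(-21)) = √((-2088 + 174*(8*17)² - 13920*17/7) - 21) = √((-2088 + 174*136² - 1740/7*136) - 21) = √((-2088 + 174*18496 - 236640/7) - 21) = √((-2088 + 3218304 - 236640/7) - 21) = √(22276872/7 - 21) = √(22276725/7) = 5*√6237483/7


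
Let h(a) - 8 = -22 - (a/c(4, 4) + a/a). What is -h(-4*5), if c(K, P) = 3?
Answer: 25/3 ≈ 8.3333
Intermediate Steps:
h(a) = -15 - a/3 (h(a) = 8 + (-22 - (a/3 + a/a)) = 8 + (-22 - (a*(⅓) + 1)) = 8 + (-22 - (a/3 + 1)) = 8 + (-22 - (1 + a/3)) = 8 + (-22 + (-1 - a/3)) = 8 + (-23 - a/3) = -15 - a/3)
-h(-4*5) = -(-15 - (-4)*5/3) = -(-15 - ⅓*(-20)) = -(-15 + 20/3) = -1*(-25/3) = 25/3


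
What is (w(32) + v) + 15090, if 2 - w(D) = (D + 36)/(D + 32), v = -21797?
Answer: -107297/16 ≈ -6706.1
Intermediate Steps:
w(D) = 2 - (36 + D)/(32 + D) (w(D) = 2 - (D + 36)/(D + 32) = 2 - (36 + D)/(32 + D))
(w(32) + v) + 15090 = ((28 + 32)/(32 + 32) - 21797) + 15090 = (60/64 - 21797) + 15090 = ((1/64)*60 - 21797) + 15090 = (15/16 - 21797) + 15090 = -348737/16 + 15090 = -107297/16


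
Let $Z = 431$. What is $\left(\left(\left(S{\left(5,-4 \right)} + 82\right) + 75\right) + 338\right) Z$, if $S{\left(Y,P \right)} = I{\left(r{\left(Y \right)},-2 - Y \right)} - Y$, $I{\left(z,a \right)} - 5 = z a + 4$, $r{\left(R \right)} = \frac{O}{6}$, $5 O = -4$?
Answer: $\frac{3232069}{15} \approx 2.1547 \cdot 10^{5}$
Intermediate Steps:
$O = - \frac{4}{5}$ ($O = \frac{1}{5} \left(-4\right) = - \frac{4}{5} \approx -0.8$)
$r{\left(R \right)} = - \frac{2}{15}$ ($r{\left(R \right)} = - \frac{4}{5 \cdot 6} = \left(- \frac{4}{5}\right) \frac{1}{6} = - \frac{2}{15}$)
$I{\left(z,a \right)} = 9 + a z$ ($I{\left(z,a \right)} = 5 + \left(z a + 4\right) = 5 + \left(a z + 4\right) = 5 + \left(4 + a z\right) = 9 + a z$)
$S{\left(Y,P \right)} = \frac{139}{15} - \frac{13 Y}{15}$ ($S{\left(Y,P \right)} = \left(9 + \left(-2 - Y\right) \left(- \frac{2}{15}\right)\right) - Y = \left(9 + \left(\frac{4}{15} + \frac{2 Y}{15}\right)\right) - Y = \left(\frac{139}{15} + \frac{2 Y}{15}\right) - Y = \frac{139}{15} - \frac{13 Y}{15}$)
$\left(\left(\left(S{\left(5,-4 \right)} + 82\right) + 75\right) + 338\right) Z = \left(\left(\left(\left(\frac{139}{15} - \frac{13}{3}\right) + 82\right) + 75\right) + 338\right) 431 = \left(\left(\left(\frac{74}{15} + 82\right) + 75\right) + 338\right) 431 = \left(\left(\frac{1304}{15} + 75\right) + 338\right) 431 = \left(\frac{2429}{15} + 338\right) 431 = \frac{7499}{15} \cdot 431 = \frac{3232069}{15}$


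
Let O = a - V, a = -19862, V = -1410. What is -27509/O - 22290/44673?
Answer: 272538159/274768732 ≈ 0.99188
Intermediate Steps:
O = -18452 (O = -19862 - 1*(-1410) = -19862 + 1410 = -18452)
-27509/O - 22290/44673 = -27509/(-18452) - 22290/44673 = -27509*(-1/18452) - 22290*1/44673 = 27509/18452 - 7430/14891 = 272538159/274768732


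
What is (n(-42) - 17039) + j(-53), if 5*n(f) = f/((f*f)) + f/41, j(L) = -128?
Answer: -29561935/1722 ≈ -17167.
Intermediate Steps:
n(f) = 1/(5*f) + f/205 (n(f) = (f/((f*f)) + f/41)/5 = (f/(f²) + f*(1/41))/5 = (f/f² + f/41)/5 = (1/f + f/41)/5 = 1/(5*f) + f/205)
(n(-42) - 17039) + j(-53) = ((1/205)*(41 + (-42)²)/(-42) - 17039) - 128 = ((1/205)*(-1/42)*(41 + 1764) - 17039) - 128 = ((1/205)*(-1/42)*1805 - 17039) - 128 = (-361/1722 - 17039) - 128 = -29341519/1722 - 128 = -29561935/1722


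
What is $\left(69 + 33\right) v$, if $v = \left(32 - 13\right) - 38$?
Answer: $-1938$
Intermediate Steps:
$v = -19$ ($v = 19 - 38 = -19$)
$\left(69 + 33\right) v = \left(69 + 33\right) \left(-19\right) = 102 \left(-19\right) = -1938$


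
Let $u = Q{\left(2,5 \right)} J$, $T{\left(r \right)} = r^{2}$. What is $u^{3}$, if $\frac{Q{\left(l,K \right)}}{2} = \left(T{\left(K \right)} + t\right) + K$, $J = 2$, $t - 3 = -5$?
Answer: $1404928$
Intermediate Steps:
$t = -2$ ($t = 3 - 5 = -2$)
$Q{\left(l,K \right)} = -4 + 2 K + 2 K^{2}$ ($Q{\left(l,K \right)} = 2 \left(\left(K^{2} - 2\right) + K\right) = 2 \left(\left(-2 + K^{2}\right) + K\right) = 2 \left(-2 + K + K^{2}\right) = -4 + 2 K + 2 K^{2}$)
$u = 112$ ($u = \left(-4 + 2 \cdot 5 + 2 \cdot 5^{2}\right) 2 = \left(-4 + 10 + 2 \cdot 25\right) 2 = \left(-4 + 10 + 50\right) 2 = 56 \cdot 2 = 112$)
$u^{3} = 112^{3} = 1404928$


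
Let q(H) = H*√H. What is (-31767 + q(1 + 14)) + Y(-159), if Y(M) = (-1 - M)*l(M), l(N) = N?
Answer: -56889 + 15*√15 ≈ -56831.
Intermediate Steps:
Y(M) = M*(-1 - M) (Y(M) = (-1 - M)*M = M*(-1 - M))
q(H) = H^(3/2)
(-31767 + q(1 + 14)) + Y(-159) = (-31767 + (1 + 14)^(3/2)) - 1*(-159)*(1 - 159) = (-31767 + 15^(3/2)) - 1*(-159)*(-158) = (-31767 + 15*√15) - 25122 = -56889 + 15*√15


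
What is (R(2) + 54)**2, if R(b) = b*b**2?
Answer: 3844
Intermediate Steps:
R(b) = b**3
(R(2) + 54)**2 = (2**3 + 54)**2 = (8 + 54)**2 = 62**2 = 3844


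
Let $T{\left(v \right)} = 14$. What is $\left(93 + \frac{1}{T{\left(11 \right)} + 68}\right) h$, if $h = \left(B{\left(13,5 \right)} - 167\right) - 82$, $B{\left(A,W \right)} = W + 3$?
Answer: $- \frac{1838107}{82} \approx -22416.0$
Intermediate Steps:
$B{\left(A,W \right)} = 3 + W$
$h = -241$ ($h = \left(\left(3 + 5\right) - 167\right) - 82 = \left(8 - 167\right) + \left(-84 + 2\right) = -159 - 82 = -241$)
$\left(93 + \frac{1}{T{\left(11 \right)} + 68}\right) h = \left(93 + \frac{1}{14 + 68}\right) \left(-241\right) = \left(93 + \frac{1}{82}\right) \left(-241\right) = \frac{7627}{82} \left(-241\right) = - \frac{1838107}{82}$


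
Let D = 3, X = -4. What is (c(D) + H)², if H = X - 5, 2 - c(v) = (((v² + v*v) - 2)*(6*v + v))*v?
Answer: 1030225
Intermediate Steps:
c(v) = 2 - 7*v²*(-2 + 2*v²) (c(v) = 2 - ((v² + v*v) - 2)*(6*v + v)*v = 2 - ((v² + v²) - 2)*(7*v)*v = 2 - (2*v² - 2)*(7*v)*v = 2 - (-2 + 2*v²)*(7*v)*v = 2 - 7*v*(-2 + 2*v²)*v = 2 - 7*v²*(-2 + 2*v²))
H = -9 (H = -4 - 5 = -9)
(c(D) + H)² = ((2 - 14*3⁴ + 14*3²) - 9)² = ((2 - 14*81 + 14*9) - 9)² = ((2 - 1134 + 126) - 9)² = (-1006 - 9)² = (-1015)² = 1030225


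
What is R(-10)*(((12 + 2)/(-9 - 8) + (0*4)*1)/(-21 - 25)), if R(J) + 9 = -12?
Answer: -147/391 ≈ -0.37596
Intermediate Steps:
R(J) = -21 (R(J) = -9 - 12 = -21)
R(-10)*(((12 + 2)/(-9 - 8) + (0*4)*1)/(-21 - 25)) = -21*((12 + 2)/(-9 - 8) + (0*4)*1)/(-21 - 25) = -21*(14/(-17) + 0*1)/(-46) = -21*(14*(-1/17) + 0)*(-1)/46 = -21*(-14/17 + 0)*(-1)/46 = -(-294)*(-1)/(17*46) = -21*7/391 = -147/391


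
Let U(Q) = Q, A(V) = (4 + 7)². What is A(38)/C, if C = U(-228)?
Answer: -121/228 ≈ -0.53070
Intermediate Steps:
A(V) = 121 (A(V) = 11² = 121)
C = -228
A(38)/C = 121/(-228) = 121*(-1/228) = -121/228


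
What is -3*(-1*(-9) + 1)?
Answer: -30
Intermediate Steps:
-3*(-1*(-9) + 1) = -3*(9 + 1) = -3*10 = -30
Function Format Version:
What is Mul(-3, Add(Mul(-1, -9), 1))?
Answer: -30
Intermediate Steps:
Mul(-3, Add(Mul(-1, -9), 1)) = Mul(-3, Add(9, 1)) = Mul(-3, 10) = -30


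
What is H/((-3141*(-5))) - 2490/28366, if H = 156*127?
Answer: 87146957/74248005 ≈ 1.1737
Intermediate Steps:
H = 19812
H/((-3141*(-5))) - 2490/28366 = 19812/((-3141*(-5))) - 2490/28366 = 19812/15705 - 2490*1/28366 = 19812*(1/15705) - 1245/14183 = 6604/5235 - 1245/14183 = 87146957/74248005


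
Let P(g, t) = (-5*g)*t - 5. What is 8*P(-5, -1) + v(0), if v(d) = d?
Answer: -240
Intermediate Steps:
P(g, t) = -5 - 5*g*t (P(g, t) = -5*g*t - 5 = -5 - 5*g*t)
8*P(-5, -1) + v(0) = 8*(-5 - 5*(-5)*(-1)) + 0 = 8*(-5 - 25) + 0 = 8*(-30) + 0 = -240 + 0 = -240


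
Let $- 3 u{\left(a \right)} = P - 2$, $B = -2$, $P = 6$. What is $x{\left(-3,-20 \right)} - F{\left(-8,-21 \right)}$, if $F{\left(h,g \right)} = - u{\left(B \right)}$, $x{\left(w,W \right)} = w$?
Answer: $- \frac{13}{3} \approx -4.3333$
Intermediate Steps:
$u{\left(a \right)} = - \frac{4}{3}$ ($u{\left(a \right)} = - \frac{6 - 2}{3} = \left(- \frac{1}{3}\right) 4 = - \frac{4}{3}$)
$F{\left(h,g \right)} = \frac{4}{3}$ ($F{\left(h,g \right)} = \left(-1\right) \left(- \frac{4}{3}\right) = \frac{4}{3}$)
$x{\left(-3,-20 \right)} - F{\left(-8,-21 \right)} = -3 - \frac{4}{3} = - \frac{13}{3}$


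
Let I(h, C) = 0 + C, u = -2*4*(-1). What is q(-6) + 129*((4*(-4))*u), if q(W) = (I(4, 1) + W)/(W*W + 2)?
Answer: -627461/38 ≈ -16512.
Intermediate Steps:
u = 8 (u = -8*(-1) = 8)
I(h, C) = C
q(W) = (1 + W)/(2 + W²) (q(W) = (1 + W)/(W*W + 2) = (1 + W)/(W² + 2) = (1 + W)/(2 + W²))
q(-6) + 129*((4*(-4))*u) = (1 - 6)/(2 + (-6)²) + 129*((4*(-4))*8) = -5/(2 + 36) + 129*(-16*8) = -5/38 + 129*(-128) = (1/38)*(-5) - 16512 = -5/38 - 16512 = -627461/38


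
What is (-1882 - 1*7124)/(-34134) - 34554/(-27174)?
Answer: 39560980/25765481 ≈ 1.5354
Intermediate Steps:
(-1882 - 1*7124)/(-34134) - 34554/(-27174) = (-1882 - 7124)*(-1/34134) - 34554*(-1/27174) = -9006*(-1/34134) + 5759/4529 = 1501/5689 + 5759/4529 = 39560980/25765481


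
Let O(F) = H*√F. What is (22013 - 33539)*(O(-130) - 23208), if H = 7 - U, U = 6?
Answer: 267495408 - 11526*I*√130 ≈ 2.675e+8 - 1.3142e+5*I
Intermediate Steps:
H = 1 (H = 7 - 1*6 = 7 - 6 = 1)
O(F) = √F (O(F) = 1*√F = √F)
(22013 - 33539)*(O(-130) - 23208) = (22013 - 33539)*(√(-130) - 23208) = -11526*(I*√130 - 23208) = -11526*(-23208 + I*√130) = 267495408 - 11526*I*√130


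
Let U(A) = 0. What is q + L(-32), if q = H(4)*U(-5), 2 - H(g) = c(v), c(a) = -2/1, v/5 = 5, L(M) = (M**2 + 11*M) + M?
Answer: 640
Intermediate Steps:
L(M) = M**2 + 12*M
v = 25 (v = 5*5 = 25)
c(a) = -2 (c(a) = -2*1 = -2)
H(g) = 4 (H(g) = 2 - 1*(-2) = 2 + 2 = 4)
q = 0 (q = 4*0 = 0)
q + L(-32) = 0 - 32*(12 - 32) = 0 - 32*(-20) = 0 + 640 = 640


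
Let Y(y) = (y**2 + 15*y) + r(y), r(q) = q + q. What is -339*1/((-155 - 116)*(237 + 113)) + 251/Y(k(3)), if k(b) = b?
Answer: 2382769/569100 ≈ 4.1869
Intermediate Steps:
r(q) = 2*q
Y(y) = y**2 + 17*y (Y(y) = (y**2 + 15*y) + 2*y = y**2 + 17*y)
-339*1/((-155 - 116)*(237 + 113)) + 251/Y(k(3)) = -339*1/((-155 - 116)*(237 + 113)) + 251/((3*(17 + 3))) = -339/((-271*350)) + 251/((3*20)) = -339/(-94850) + 251/60 = -339*(-1/94850) + 251*(1/60) = 339/94850 + 251/60 = 2382769/569100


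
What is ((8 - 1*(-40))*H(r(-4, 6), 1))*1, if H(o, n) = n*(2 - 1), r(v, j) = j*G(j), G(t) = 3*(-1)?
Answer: 48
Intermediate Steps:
G(t) = -3
r(v, j) = -3*j (r(v, j) = j*(-3) = -3*j)
H(o, n) = n (H(o, n) = n*1 = n)
((8 - 1*(-40))*H(r(-4, 6), 1))*1 = ((8 - 1*(-40))*1)*1 = ((8 + 40)*1)*1 = (48*1)*1 = 48*1 = 48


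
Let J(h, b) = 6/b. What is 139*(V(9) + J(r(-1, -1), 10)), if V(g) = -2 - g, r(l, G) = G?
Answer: -7228/5 ≈ -1445.6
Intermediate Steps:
139*(V(9) + J(r(-1, -1), 10)) = 139*((-2 - 1*9) + 6/10) = 139*((-2 - 9) + 6*(⅒)) = 139*(-11 + ⅗) = 139*(-52/5) = -7228/5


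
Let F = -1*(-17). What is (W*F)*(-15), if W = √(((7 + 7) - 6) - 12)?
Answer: -510*I ≈ -510.0*I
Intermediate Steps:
F = 17
W = 2*I (W = √((14 - 6) - 12) = √(8 - 12) = √(-4) = 2*I ≈ 2.0*I)
(W*F)*(-15) = ((2*I)*17)*(-15) = (34*I)*(-15) = -510*I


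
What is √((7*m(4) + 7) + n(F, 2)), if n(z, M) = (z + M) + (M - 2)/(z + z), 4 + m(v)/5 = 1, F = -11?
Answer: I*√107 ≈ 10.344*I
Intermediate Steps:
m(v) = -15 (m(v) = -20 + 5*1 = -20 + 5 = -15)
n(z, M) = M + z + (-2 + M)/(2*z) (n(z, M) = (M + z) + (-2 + M)/((2*z)) = (M + z) + (-2 + M)*(1/(2*z)) = (M + z) + (-2 + M)/(2*z) = M + z + (-2 + M)/(2*z))
√((7*m(4) + 7) + n(F, 2)) = √((7*(-15) + 7) + (-1 + (½)*2 - 11*(2 - 11))/(-11)) = √((-105 + 7) - (-1 + 1 - 11*(-9))/11) = √(-98 - (-1 + 1 + 99)/11) = √(-98 - 1/11*99) = √(-98 - 9) = √(-107) = I*√107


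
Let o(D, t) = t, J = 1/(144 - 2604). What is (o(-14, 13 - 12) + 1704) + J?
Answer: 4194299/2460 ≈ 1705.0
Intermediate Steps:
J = -1/2460 (J = 1/(-2460) = -1/2460 ≈ -0.00040650)
(o(-14, 13 - 12) + 1704) + J = ((13 - 12) + 1704) - 1/2460 = (1 + 1704) - 1/2460 = 1705 - 1/2460 = 4194299/2460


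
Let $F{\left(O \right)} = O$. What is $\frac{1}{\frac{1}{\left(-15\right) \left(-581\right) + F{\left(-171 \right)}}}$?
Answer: $8544$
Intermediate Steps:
$\frac{1}{\frac{1}{\left(-15\right) \left(-581\right) + F{\left(-171 \right)}}} = \frac{1}{\frac{1}{\left(-15\right) \left(-581\right) - 171}} = \frac{1}{\frac{1}{8715 - 171}} = \frac{1}{\frac{1}{8544}} = 8544$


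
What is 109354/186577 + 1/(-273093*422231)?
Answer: 293242492359335/500322845965737 ≈ 0.58611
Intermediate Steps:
109354/186577 + 1/(-273093*422231) = 109354*(1/186577) - 1/273093*1/422231 = 109354/186577 - 1/115308330483 = 293242492359335/500322845965737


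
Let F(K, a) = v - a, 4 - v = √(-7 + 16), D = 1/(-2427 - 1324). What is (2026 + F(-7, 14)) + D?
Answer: 7550762/3751 ≈ 2013.0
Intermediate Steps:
D = -1/3751 (D = 1/(-3751) = -1/3751 ≈ -0.00026660)
v = 1 (v = 4 - √(-7 + 16) = 4 - √9 = 4 - 1*3 = 4 - 3 = 1)
F(K, a) = 1 - a
(2026 + F(-7, 14)) + D = (2026 + (1 - 1*14)) - 1/3751 = (2026 + (1 - 14)) - 1/3751 = (2026 - 13) - 1/3751 = 2013 - 1/3751 = 7550762/3751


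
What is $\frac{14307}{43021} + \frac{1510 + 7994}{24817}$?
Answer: $\frac{763928403}{1067652157} \approx 0.71552$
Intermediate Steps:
$\frac{14307}{43021} + \frac{1510 + 7994}{24817} = 14307 \cdot \frac{1}{43021} + 9504 \cdot \frac{1}{24817} = \frac{14307}{43021} + \frac{9504}{24817} = \frac{763928403}{1067652157}$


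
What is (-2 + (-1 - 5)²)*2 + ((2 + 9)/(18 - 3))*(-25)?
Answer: 149/3 ≈ 49.667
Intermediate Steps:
(-2 + (-1 - 5)²)*2 + ((2 + 9)/(18 - 3))*(-25) = (-2 + (-6)²)*2 + (11/15)*(-25) = (-2 + 36)*2 + (11*(1/15))*(-25) = 34*2 + (11/15)*(-25) = 68 - 55/3 = 149/3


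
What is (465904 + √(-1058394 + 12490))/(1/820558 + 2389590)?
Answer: 382301254432/1960797191221 + 3282232*I*√65369/1960797191221 ≈ 0.19497 + 0.00042798*I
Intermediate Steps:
(465904 + √(-1058394 + 12490))/(1/820558 + 2389590) = (465904 + √(-1045904))/(1/820558 + 2389590) = (465904 + 4*I*√65369)/(1960797191221/820558) = (465904 + 4*I*√65369)*(820558/1960797191221) = 382301254432/1960797191221 + 3282232*I*√65369/1960797191221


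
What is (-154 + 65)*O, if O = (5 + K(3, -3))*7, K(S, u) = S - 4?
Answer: -2492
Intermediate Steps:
K(S, u) = -4 + S
O = 28 (O = (5 + (-4 + 3))*7 = (5 - 1)*7 = 4*7 = 28)
(-154 + 65)*O = (-154 + 65)*28 = -89*28 = -2492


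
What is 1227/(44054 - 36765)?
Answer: 1227/7289 ≈ 0.16834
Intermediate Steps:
1227/(44054 - 36765) = 1227/7289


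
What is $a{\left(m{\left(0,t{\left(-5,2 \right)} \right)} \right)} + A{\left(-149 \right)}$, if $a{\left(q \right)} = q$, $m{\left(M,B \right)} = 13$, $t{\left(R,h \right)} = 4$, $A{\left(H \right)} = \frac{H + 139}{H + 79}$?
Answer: $\frac{92}{7} \approx 13.143$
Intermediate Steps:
$A{\left(H \right)} = \frac{139 + H}{79 + H}$
$a{\left(m{\left(0,t{\left(-5,2 \right)} \right)} \right)} + A{\left(-149 \right)} = 13 + \frac{139 - 149}{79 - 149} = 13 + \frac{1}{-70} \left(-10\right) = 13 - - \frac{1}{7} = 13 + \frac{1}{7} = \frac{92}{7}$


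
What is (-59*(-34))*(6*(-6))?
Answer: -72216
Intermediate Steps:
(-59*(-34))*(6*(-6)) = 2006*(-36) = -72216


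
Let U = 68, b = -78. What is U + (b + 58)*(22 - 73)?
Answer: 1088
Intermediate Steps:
U + (b + 58)*(22 - 73) = 68 + (-78 + 58)*(22 - 73) = 68 - 20*(-51) = 68 + 1020 = 1088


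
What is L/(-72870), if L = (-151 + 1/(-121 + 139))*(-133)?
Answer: -51623/187380 ≈ -0.27550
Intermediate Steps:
L = 361361/18 (L = (-151 + 1/18)*(-133) = -2717/18*(-133) = 361361/18 ≈ 20076.)
L/(-72870) = (361361/18)/(-72870) = (361361/18)*(-1/72870) = -51623/187380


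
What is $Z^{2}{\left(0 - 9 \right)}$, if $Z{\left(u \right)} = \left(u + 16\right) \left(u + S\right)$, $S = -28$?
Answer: $67081$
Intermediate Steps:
$Z{\left(u \right)} = \left(-28 + u\right) \left(16 + u\right)$ ($Z{\left(u \right)} = \left(u + 16\right) \left(u - 28\right) = \left(16 + u\right) \left(-28 + u\right) = \left(-28 + u\right) \left(16 + u\right)$)
$Z^{2}{\left(0 - 9 \right)} = \left(-448 + \left(0 - 9\right)^{2} - 12 \left(0 - 9\right)\right)^{2} = \left(-448 + \left(-9\right)^{2} - -108\right)^{2} = \left(-448 + 81 + 108\right)^{2} = \left(-259\right)^{2} = 67081$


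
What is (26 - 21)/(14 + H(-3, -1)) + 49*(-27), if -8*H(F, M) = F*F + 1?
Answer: -67453/51 ≈ -1322.6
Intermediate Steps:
H(F, M) = -⅛ - F²/8 (H(F, M) = -(F*F + 1)/8 = -(F² + 1)/8 = -(1 + F²)/8 = -⅛ - F²/8)
(26 - 21)/(14 + H(-3, -1)) + 49*(-27) = (26 - 21)/(14 + (-⅛ - ⅛*(-3)²)) + 49*(-27) = 5/(14 + (-⅛ - ⅛*9)) - 1323 = 5/(14 + (-⅛ - 9/8)) - 1323 = 5/(14 - 5/4) - 1323 = 5/(51/4) - 1323 = 5*(4/51) - 1323 = 20/51 - 1323 = -67453/51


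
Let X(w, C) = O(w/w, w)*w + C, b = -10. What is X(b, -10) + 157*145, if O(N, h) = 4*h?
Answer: 23155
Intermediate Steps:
X(w, C) = C + 4*w² (X(w, C) = (4*w)*w + C = 4*w² + C = C + 4*w²)
X(b, -10) + 157*145 = (-10 + 4*(-10)²) + 157*145 = (-10 + 4*100) + 22765 = (-10 + 400) + 22765 = 390 + 22765 = 23155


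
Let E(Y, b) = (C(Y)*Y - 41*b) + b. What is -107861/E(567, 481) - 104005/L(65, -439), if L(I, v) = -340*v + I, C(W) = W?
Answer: -864395474/820606035 ≈ -1.0534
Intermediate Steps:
L(I, v) = I - 340*v
E(Y, b) = Y² - 40*b (E(Y, b) = (Y*Y - 41*b) + b = (Y² - 41*b) + b = Y² - 40*b)
-107861/E(567, 481) - 104005/L(65, -439) = -107861/(567² - 40*481) - 104005/(65 - 340*(-439)) = -107861/(321489 - 19240) - 104005/(65 + 149260) = -107861/302249 - 104005/149325 = -107861*1/302249 - 104005*1/149325 = -107861/302249 - 1891/2715 = -864395474/820606035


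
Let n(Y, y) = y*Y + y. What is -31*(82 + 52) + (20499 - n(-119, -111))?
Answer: 3247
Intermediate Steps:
n(Y, y) = y + Y*y (n(Y, y) = Y*y + y = y + Y*y)
-31*(82 + 52) + (20499 - n(-119, -111)) = -31*(82 + 52) + (20499 - (-111)*(1 - 119)) = -31*134 + (20499 - (-111)*(-118)) = -4154 + (20499 - 1*13098) = -4154 + (20499 - 13098) = -4154 + 7401 = 3247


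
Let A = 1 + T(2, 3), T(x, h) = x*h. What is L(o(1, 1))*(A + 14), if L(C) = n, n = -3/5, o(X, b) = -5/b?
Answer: -63/5 ≈ -12.600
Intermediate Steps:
o(X, b) = -5/b
n = -3/5 (n = -3*1/5 = -3/5 ≈ -0.60000)
T(x, h) = h*x
L(C) = -3/5
A = 7 (A = 1 + 3*2 = 1 + 6 = 7)
L(o(1, 1))*(A + 14) = -3*(7 + 14)/5 = -3/5*21 = -63/5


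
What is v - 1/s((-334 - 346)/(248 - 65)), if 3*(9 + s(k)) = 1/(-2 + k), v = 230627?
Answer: 2185191871/9475 ≈ 2.3063e+5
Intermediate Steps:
s(k) = -9 + 1/(3*(-2 + k))
v - 1/s((-334 - 346)/(248 - 65)) = 230627 - 1/((55 - 27*(-334 - 346)/(248 - 65))/(3*(-2 + (-334 - 346)/(248 - 65)))) = 230627 - 1/((55 - (-18360)/183)/(3*(-2 - 680/183))) = 230627 - 1/((55 - (-18360)/183)/(3*(-2 - 680*1/183))) = 230627 - 1/((55 - 27*(-680/183))/(3*(-2 - 680/183))) = 230627 - 1/((55 + 6120/61)/(3*(-1046/183))) = 230627 - 1/((1/3)*(-183/1046)*(9475/61)) = 230627 - 1/(-9475/1046) = 230627 - 1*(-1046/9475) = 230627 + 1046/9475 = 2185191871/9475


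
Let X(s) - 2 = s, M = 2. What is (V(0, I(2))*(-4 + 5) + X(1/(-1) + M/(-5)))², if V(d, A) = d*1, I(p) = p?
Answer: 9/25 ≈ 0.36000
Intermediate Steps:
V(d, A) = d
X(s) = 2 + s
(V(0, I(2))*(-4 + 5) + X(1/(-1) + M/(-5)))² = (0*(-4 + 5) + (2 + (1/(-1) + 2/(-5))))² = (0*1 + (2 + (1*(-1) + 2*(-⅕))))² = (0 + (2 + (-1 - ⅖)))² = (0 + (2 - 7/5))² = (0 + ⅗)² = (⅗)² = 9/25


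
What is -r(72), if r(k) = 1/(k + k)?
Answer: -1/144 ≈ -0.0069444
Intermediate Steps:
r(k) = 1/(2*k)
-r(72) = -1/(2*72) = -1*1/144 = -1/144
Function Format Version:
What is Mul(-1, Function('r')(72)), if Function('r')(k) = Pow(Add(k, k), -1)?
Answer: Rational(-1, 144) ≈ -0.0069444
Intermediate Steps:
Function('r')(k) = Mul(Rational(1, 2), Pow(k, -1)) (Function('r')(k) = Pow(Mul(2, k), -1) = Mul(Rational(1, 2), Pow(k, -1)))
Mul(-1, Function('r')(72)) = Mul(-1, Mul(Rational(1, 2), Pow(72, -1))) = Mul(-1, Mul(Rational(1, 2), Rational(1, 72))) = Mul(-1, Rational(1, 144)) = Rational(-1, 144)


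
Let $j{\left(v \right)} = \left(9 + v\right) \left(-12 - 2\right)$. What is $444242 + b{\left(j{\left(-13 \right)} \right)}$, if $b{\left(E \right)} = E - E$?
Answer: $444242$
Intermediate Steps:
$j{\left(v \right)} = -126 - 14 v$ ($j{\left(v \right)} = \left(9 + v\right) \left(-14\right) = -126 - 14 v$)
$b{\left(E \right)} = 0$
$444242 + b{\left(j{\left(-13 \right)} \right)} = 444242 + 0 = 444242$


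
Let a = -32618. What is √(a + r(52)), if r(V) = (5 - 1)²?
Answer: I*√32602 ≈ 180.56*I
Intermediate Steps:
r(V) = 16 (r(V) = 4² = 16)
√(a + r(52)) = √(-32618 + 16) = √(-32602) = I*√32602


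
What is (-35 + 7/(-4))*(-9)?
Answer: 1323/4 ≈ 330.75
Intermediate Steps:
(-35 + 7/(-4))*(-9) = (-35 + 7*(-1/4))*(-9) = (-35 - 7/4)*(-9) = -147/4*(-9) = 1323/4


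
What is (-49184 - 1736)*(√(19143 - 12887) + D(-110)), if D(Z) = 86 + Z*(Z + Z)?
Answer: -1236643120 - 203680*√391 ≈ -1.2407e+9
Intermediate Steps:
D(Z) = 86 + 2*Z² (D(Z) = 86 + Z*(2*Z) = 86 + 2*Z²)
(-49184 - 1736)*(√(19143 - 12887) + D(-110)) = (-49184 - 1736)*(√(19143 - 12887) + (86 + 2*(-110)²)) = -50920*(√6256 + (86 + 2*12100)) = -50920*(4*√391 + (86 + 24200)) = -50920*(4*√391 + 24286) = -50920*(24286 + 4*√391) = -1236643120 - 203680*√391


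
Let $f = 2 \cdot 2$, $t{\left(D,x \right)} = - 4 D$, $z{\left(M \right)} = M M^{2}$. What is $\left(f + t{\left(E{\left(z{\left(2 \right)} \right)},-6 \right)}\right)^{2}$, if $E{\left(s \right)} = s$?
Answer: $784$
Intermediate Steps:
$z{\left(M \right)} = M^{3}$
$f = 4$
$\left(f + t{\left(E{\left(z{\left(2 \right)} \right)},-6 \right)}\right)^{2} = \left(4 - 4 \cdot 2^{3}\right)^{2} = \left(4 - 32\right)^{2} = \left(-28\right)^{2} = 784$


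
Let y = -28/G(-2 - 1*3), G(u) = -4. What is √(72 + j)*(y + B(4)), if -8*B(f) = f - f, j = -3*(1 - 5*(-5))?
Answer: 7*I*√6 ≈ 17.146*I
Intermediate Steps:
j = -78 (j = -3*(1 + 25) = -3*26 = -78)
B(f) = 0 (B(f) = -(f - f)/8 = -⅛*0 = 0)
y = 7 (y = -28/(-4) = -28*(-¼) = 7)
√(72 + j)*(y + B(4)) = √(72 - 78)*(7 + 0) = √(-6)*7 = (I*√6)*7 = 7*I*√6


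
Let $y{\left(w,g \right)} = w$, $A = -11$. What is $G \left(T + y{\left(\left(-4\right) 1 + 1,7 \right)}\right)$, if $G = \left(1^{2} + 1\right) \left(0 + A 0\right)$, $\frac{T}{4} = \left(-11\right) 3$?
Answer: $0$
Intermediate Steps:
$T = -132$ ($T = 4 \left(\left(-11\right) 3\right) = 4 \left(-33\right) = -132$)
$G = 0$ ($G = \left(1^{2} + 1\right) \left(0 - 0\right) = \left(1 + 1\right) \left(0 + 0\right) = 2 \cdot 0 = 0$)
$G \left(T + y{\left(\left(-4\right) 1 + 1,7 \right)}\right) = 0 \left(-132 + \left(\left(-4\right) 1 + 1\right)\right) = 0 \left(-132 + \left(-4 + 1\right)\right) = 0 \left(-132 - 3\right) = 0 \left(-135\right) = 0$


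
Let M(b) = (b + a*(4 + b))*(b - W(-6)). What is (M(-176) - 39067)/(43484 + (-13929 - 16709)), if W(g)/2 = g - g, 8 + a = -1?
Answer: -93513/4282 ≈ -21.839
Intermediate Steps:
a = -9 (a = -8 - 1 = -9)
W(g) = 0 (W(g) = 2*(g - g) = 2*0 = 0)
M(b) = b*(-36 - 8*b) (M(b) = (b - 9*(4 + b))*(b - 1*0) = (b + (-36 - 9*b))*(b + 0) = (-36 - 8*b)*b = b*(-36 - 8*b))
(M(-176) - 39067)/(43484 + (-13929 - 16709)) = (4*(-176)*(-9 - 2*(-176)) - 39067)/(43484 + (-13929 - 16709)) = (4*(-176)*(-9 + 352) - 39067)/(43484 - 30638) = (4*(-176)*343 - 39067)/12846 = (-241472 - 39067)*(1/12846) = -280539*1/12846 = -93513/4282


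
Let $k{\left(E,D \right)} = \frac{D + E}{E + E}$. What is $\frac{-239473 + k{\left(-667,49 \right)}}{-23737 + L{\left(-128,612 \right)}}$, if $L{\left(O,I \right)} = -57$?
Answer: $\frac{79864091}{7935299} \approx 10.064$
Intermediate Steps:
$k{\left(E,D \right)} = \frac{D + E}{2 E}$
$\frac{-239473 + k{\left(-667,49 \right)}}{-23737 + L{\left(-128,612 \right)}} = \frac{-239473 + \frac{49 - 667}{2 \left(-667\right)}}{-23737 - 57} = \frac{-239473 + \frac{1}{2} \left(- \frac{1}{667}\right) \left(-618\right)}{-23794} = \left(-239473 + \frac{309}{667}\right) \left(- \frac{1}{23794}\right) = \left(- \frac{159728182}{667}\right) \left(- \frac{1}{23794}\right) = \frac{79864091}{7935299}$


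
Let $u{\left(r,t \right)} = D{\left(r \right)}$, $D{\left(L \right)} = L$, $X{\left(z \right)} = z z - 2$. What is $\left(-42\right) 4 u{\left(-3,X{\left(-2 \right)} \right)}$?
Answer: $504$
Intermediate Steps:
$X{\left(z \right)} = -2 + z^{2}$ ($X{\left(z \right)} = z^{2} - 2 = -2 + z^{2}$)
$u{\left(r,t \right)} = r$
$\left(-42\right) 4 u{\left(-3,X{\left(-2 \right)} \right)} = \left(-42\right) 4 \left(-3\right) = \left(-168\right) \left(-3\right) = 504$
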